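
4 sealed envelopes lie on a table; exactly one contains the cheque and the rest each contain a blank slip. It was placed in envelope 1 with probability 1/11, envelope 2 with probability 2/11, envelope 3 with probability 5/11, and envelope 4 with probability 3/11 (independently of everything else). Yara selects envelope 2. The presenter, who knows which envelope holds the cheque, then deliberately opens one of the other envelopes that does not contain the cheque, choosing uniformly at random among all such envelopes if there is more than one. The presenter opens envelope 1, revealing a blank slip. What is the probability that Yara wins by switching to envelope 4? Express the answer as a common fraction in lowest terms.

9/28

Consider each possible location of the cheque in turn.
If it is in envelope 1 (prior 1/11): the presenter opened envelope 1, so this case is ruled out; weight (1/11)·0 = 0.
If it is in envelope 2 (prior 2/11): the presenter has 3 equally likely choices, so probability 1/3; weight (2/11)·(1/3) = 2/33.
If it is in envelope 3 (prior 5/11): the presenter has 2 equally likely choices, so probability 1/2; weight (5/11)·(1/2) = 5/22.
If it is in envelope 4 (prior 3/11): the presenter has 2 equally likely choices, so probability 1/2; weight (3/11)·(1/2) = 3/22.
The weights sum to 14/33.
So P(the cheque in envelope 4 | the presenter opened envelope 1) = (3/22) / (14/33) = 9/28.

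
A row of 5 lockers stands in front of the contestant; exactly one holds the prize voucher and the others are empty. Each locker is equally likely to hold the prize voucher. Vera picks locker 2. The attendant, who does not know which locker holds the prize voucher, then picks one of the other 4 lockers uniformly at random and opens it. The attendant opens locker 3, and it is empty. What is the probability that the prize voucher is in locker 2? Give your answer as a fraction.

Condition on the true location of the prize voucher.
If it is in any of lockers 1, 2, 4, and 5 (prior 1/5 each): the attendant picks locker 3 with probability 1/4 regardless, and it is not the prize; weight (1/5)·(1/4) = 1/20 each.
If it is in locker 3 (prior 1/5): the attendant opened locker 3, so this case is ruled out; weight (1/5)·0 = 0.
The weights sum to 1/5.
So P(the prize voucher in locker 2 | the attendant opened locker 3) = (1/20) / (1/5) = 1/4.

1/4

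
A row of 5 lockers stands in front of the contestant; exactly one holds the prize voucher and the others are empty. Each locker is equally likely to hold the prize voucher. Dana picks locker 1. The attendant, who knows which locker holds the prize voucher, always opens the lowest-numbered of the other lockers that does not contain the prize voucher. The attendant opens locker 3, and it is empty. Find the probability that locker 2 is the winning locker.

1

Condition on the true location of the prize voucher.
If it is in any of lockers 1, 4, and 5 (prior 1/5 each): the attendant would have opened locker 2 instead, probability 0; weight (1/5)·0 = 0 each.
If it is in locker 2 (prior 1/5): locker 3 is the lowest-numbered option available, probability 1; weight (1/5)·1 = 1/5.
If it is in locker 3 (prior 1/5): the attendant opened locker 3, so this case is ruled out; weight (1/5)·0 = 0.
The weights sum to 1/5.
So P(the prize voucher in locker 2 | the attendant opened locker 3) = (1/5) / (1/5) = 1.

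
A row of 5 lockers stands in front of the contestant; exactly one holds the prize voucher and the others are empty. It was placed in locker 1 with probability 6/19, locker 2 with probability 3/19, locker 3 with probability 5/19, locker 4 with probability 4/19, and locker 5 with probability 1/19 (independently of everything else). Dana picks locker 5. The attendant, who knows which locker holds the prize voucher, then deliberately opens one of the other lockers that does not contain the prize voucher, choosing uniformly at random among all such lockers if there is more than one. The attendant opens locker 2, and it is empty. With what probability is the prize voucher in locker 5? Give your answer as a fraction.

1/21

Consider each possible location of the prize voucher in turn.
If it is in locker 1 (prior 6/19): the attendant has 3 equally likely choices, so probability 1/3; weight (6/19)·(1/3) = 2/19.
If it is in locker 2 (prior 3/19): the attendant opened locker 2, so this case is ruled out; weight (3/19)·0 = 0.
If it is in locker 3 (prior 5/19): the attendant has 3 equally likely choices, so probability 1/3; weight (5/19)·(1/3) = 5/57.
If it is in locker 4 (prior 4/19): the attendant has 3 equally likely choices, so probability 1/3; weight (4/19)·(1/3) = 4/57.
If it is in locker 5 (prior 1/19): the attendant has 4 equally likely choices, so probability 1/4; weight (1/19)·(1/4) = 1/76.
The weights sum to 21/76.
So P(the prize voucher in locker 5 | the attendant opened locker 2) = (1/76) / (21/76) = 1/21.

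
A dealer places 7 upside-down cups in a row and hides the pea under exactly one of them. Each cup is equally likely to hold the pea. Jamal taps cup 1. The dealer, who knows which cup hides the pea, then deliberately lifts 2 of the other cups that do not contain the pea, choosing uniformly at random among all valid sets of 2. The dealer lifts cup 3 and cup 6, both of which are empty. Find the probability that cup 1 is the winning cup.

Condition on the true location of the pea.
If it is under cup 1 (prior 1/7): the dealer has 15 equally likely choices, so probability 1/15; weight (1/7)·(1/15) = 1/105.
If it is under any of cups 2, 4, 5, and 7 (prior 1/7 each): the dealer has 10 equally likely choices, so probability 1/10; weight (1/7)·(1/10) = 1/70 each.
If it is under either of cups 3 and 6 (prior 1/7 each): that cup was opened and seen not to hold the prize — ruled out; weight (1/7)·0 = 0 each.
The weights sum to 1/15.
So P(the pea under cup 1 | the dealer opened cup 3 and cup 6) = (1/105) / (1/15) = 1/7.

1/7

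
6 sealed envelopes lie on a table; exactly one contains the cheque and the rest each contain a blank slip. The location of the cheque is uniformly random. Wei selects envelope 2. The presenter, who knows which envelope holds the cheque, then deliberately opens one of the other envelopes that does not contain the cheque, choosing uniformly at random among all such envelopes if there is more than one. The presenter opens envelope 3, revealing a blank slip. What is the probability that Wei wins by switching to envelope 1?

Apply Bayes' rule, conditioning on where the cheque actually is.
If it is in any of envelopes 1, 4, 5, and 6 (prior 1/6 each): the presenter has 4 equally likely choices, so probability 1/4; weight (1/6)·(1/4) = 1/24 each.
If it is in envelope 2 (prior 1/6): the presenter has 5 equally likely choices, so probability 1/5; weight (1/6)·(1/5) = 1/30.
If it is in envelope 3 (prior 1/6): the presenter opened envelope 3, so this case is ruled out; weight (1/6)·0 = 0.
The weights sum to 1/5.
So P(the cheque in envelope 1 | the presenter opened envelope 3) = (1/24) / (1/5) = 5/24.

5/24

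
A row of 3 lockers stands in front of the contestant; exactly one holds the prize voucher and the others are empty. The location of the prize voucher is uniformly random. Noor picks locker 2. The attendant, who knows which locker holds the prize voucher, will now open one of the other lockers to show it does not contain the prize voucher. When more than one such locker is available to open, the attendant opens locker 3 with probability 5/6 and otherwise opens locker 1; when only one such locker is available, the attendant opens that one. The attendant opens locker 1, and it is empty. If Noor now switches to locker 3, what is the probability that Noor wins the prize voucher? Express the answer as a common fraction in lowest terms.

Condition on the true location of the prize voucher.
If it is in locker 1 (prior 1/3): the attendant opened locker 1, so this case is ruled out; weight (1/3)·0 = 0.
If it is in locker 2 (prior 1/3): locker 3 is available but not opened, probability 1/6; weight (1/3)·(1/6) = 1/18.
If it is in locker 3 (prior 1/3): only locker 1 is available, probability 1; weight (1/3)·1 = 1/3.
The weights sum to 7/18.
So P(the prize voucher in locker 3 | the attendant opened locker 1) = (1/3) / (7/18) = 6/7.

6/7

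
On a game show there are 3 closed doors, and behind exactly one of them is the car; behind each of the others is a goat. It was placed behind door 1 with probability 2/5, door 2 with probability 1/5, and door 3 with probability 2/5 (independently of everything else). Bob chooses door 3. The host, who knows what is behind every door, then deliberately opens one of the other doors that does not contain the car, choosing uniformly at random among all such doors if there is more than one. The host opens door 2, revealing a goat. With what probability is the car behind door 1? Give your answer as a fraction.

Apply Bayes' rule, conditioning on where the car actually is.
If it is behind door 1 (prior 2/5): the host has no choice, probability 1; weight (2/5)·1 = 2/5.
If it is behind door 2 (prior 1/5): the host opened door 2, so this case is ruled out; weight (1/5)·0 = 0.
If it is behind door 3 (prior 2/5): the host has 2 equally likely choices, so probability 1/2; weight (2/5)·(1/2) = 1/5.
The weights sum to 3/5.
So P(the car behind door 1 | the host opened door 2) = (2/5) / (3/5) = 2/3.

2/3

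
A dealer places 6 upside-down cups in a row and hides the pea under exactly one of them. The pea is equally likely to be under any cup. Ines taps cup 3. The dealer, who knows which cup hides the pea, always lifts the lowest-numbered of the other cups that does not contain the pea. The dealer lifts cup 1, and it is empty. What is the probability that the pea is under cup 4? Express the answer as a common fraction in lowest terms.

Consider each possible location of the pea in turn.
If it is under cup 1 (prior 1/6): the dealer opened cup 1, so this case is ruled out; weight (1/6)·0 = 0.
If it is under any of cups 2, 3, 4, 5, and 6 (prior 1/6 each): cup 1 is the lowest-numbered option available, probability 1; weight (1/6)·1 = 1/6 each.
The weights sum to 5/6.
So P(the pea under cup 4 | the dealer opened cup 1) = (1/6) / (5/6) = 1/5.

1/5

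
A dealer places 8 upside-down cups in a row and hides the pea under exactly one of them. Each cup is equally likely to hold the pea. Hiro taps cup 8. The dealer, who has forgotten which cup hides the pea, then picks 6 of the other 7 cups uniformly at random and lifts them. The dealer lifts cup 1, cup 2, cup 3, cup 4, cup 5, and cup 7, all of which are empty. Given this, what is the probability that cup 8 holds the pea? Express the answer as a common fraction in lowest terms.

1/2

Because the dealer chose which cups to lift without knowing where the pea is, the choice is independent of the prize location. Learning that none of the 6 opened cups holds the pea simply rules out those 6 locations and leaves the remaining 2 cups still equally likely by symmetry.
So P(the pea under cup 8) = 1/2.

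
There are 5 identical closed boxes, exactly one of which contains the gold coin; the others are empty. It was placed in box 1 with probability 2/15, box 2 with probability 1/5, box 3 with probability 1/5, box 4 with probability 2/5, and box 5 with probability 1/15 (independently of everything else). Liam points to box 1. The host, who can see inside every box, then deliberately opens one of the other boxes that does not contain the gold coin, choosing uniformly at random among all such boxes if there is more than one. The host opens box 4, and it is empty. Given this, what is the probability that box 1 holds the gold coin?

Apply Bayes' rule, conditioning on where the gold coin actually is.
If it is in box 1 (prior 2/15): the host has 4 equally likely choices, so probability 1/4; weight (2/15)·(1/4) = 1/30.
If it is in either of boxes 2 and 3 (prior 1/5 each): the host has 3 equally likely choices, so probability 1/3; weight (1/5)·(1/3) = 1/15 each.
If it is in box 4 (prior 2/5): the host opened box 4, so this case is ruled out; weight (2/5)·0 = 0.
If it is in box 5 (prior 1/15): the host has 3 equally likely choices, so probability 1/3; weight (1/15)·(1/3) = 1/45.
The weights sum to 17/90.
So P(the gold coin in box 1 | the host opened box 4) = (1/30) / (17/90) = 3/17.

3/17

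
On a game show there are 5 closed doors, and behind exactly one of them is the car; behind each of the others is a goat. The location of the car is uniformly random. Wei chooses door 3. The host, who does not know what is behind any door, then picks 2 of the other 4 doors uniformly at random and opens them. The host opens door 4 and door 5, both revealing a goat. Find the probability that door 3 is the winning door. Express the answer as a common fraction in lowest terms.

1/3

Because the host chose which doors to open without knowing where the car is, the choice is independent of the prize location. Learning that none of the 2 opened doors holds the car simply rules out those 2 locations and leaves the remaining 3 doors still equally likely by symmetry.
So P(the car behind door 3) = 1/3.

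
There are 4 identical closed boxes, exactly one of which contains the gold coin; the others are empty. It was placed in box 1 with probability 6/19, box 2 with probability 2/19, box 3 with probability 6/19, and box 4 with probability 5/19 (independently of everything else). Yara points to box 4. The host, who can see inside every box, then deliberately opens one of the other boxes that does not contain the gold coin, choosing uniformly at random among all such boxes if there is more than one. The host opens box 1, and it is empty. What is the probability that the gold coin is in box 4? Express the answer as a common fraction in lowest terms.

5/17

Apply Bayes' rule, conditioning on where the gold coin actually is.
If it is in box 1 (prior 6/19): the host opened box 1, so this case is ruled out; weight (6/19)·0 = 0.
If it is in box 2 (prior 2/19): the host has 2 equally likely choices, so probability 1/2; weight (2/19)·(1/2) = 1/19.
If it is in box 3 (prior 6/19): the host has 2 equally likely choices, so probability 1/2; weight (6/19)·(1/2) = 3/19.
If it is in box 4 (prior 5/19): the host has 3 equally likely choices, so probability 1/3; weight (5/19)·(1/3) = 5/57.
The weights sum to 17/57.
So P(the gold coin in box 4 | the host opened box 1) = (5/57) / (17/57) = 5/17.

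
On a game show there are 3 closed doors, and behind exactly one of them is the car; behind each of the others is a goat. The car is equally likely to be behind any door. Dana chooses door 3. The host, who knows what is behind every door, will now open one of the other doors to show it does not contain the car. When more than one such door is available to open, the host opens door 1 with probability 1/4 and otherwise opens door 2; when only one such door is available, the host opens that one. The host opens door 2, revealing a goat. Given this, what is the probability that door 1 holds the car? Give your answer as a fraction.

Consider each possible location of the car in turn.
If it is behind door 1 (prior 1/3): only door 2 is available, probability 1; weight (1/3)·1 = 1/3.
If it is behind door 2 (prior 1/3): the host opened door 2, so this case is ruled out; weight (1/3)·0 = 0.
If it is behind door 3 (prior 1/3): door 1 is available but not opened, probability 3/4; weight (1/3)·(3/4) = 1/4.
The weights sum to 7/12.
So P(the car behind door 1 | the host opened door 2) = (1/3) / (7/12) = 4/7.

4/7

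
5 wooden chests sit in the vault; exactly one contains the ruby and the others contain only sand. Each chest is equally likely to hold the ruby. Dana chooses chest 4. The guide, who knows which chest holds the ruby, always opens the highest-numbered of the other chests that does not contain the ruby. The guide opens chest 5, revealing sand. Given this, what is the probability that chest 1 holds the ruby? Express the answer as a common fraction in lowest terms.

1/4

Consider each possible location of the ruby in turn.
If it is in any of chests 1, 2, 3, and 4 (prior 1/5 each): chest 5 is the highest-numbered option available, probability 1; weight (1/5)·1 = 1/5 each.
If it is in chest 5 (prior 1/5): the guide opened chest 5, so this case is ruled out; weight (1/5)·0 = 0.
The weights sum to 4/5.
So P(the ruby in chest 1 | the guide opened chest 5) = (1/5) / (4/5) = 1/4.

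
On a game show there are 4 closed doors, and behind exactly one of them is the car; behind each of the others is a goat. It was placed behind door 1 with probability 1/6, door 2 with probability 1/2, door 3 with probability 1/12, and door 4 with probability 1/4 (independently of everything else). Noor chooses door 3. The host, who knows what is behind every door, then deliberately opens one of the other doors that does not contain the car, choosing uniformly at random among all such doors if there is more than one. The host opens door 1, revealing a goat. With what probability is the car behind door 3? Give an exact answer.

2/29

Consider each possible location of the car in turn.
If it is behind door 1 (prior 1/6): the host opened door 1, so this case is ruled out; weight (1/6)·0 = 0.
If it is behind door 2 (prior 1/2): the host has 2 equally likely choices, so probability 1/2; weight (1/2)·(1/2) = 1/4.
If it is behind door 3 (prior 1/12): the host has 3 equally likely choices, so probability 1/3; weight (1/12)·(1/3) = 1/36.
If it is behind door 4 (prior 1/4): the host has 2 equally likely choices, so probability 1/2; weight (1/4)·(1/2) = 1/8.
The weights sum to 29/72.
So P(the car behind door 3 | the host opened door 1) = (1/36) / (29/72) = 2/29.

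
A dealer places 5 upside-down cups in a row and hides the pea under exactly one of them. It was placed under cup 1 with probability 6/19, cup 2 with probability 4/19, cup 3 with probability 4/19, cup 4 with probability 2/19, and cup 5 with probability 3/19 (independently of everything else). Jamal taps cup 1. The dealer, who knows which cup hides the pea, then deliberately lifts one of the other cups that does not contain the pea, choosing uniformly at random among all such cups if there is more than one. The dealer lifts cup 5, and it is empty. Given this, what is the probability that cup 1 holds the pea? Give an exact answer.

Condition on the true location of the pea.
If it is under cup 1 (prior 6/19): the dealer has 4 equally likely choices, so probability 1/4; weight (6/19)·(1/4) = 3/38.
If it is under either of cups 2 and 3 (prior 4/19 each): the dealer has 3 equally likely choices, so probability 1/3; weight (4/19)·(1/3) = 4/57 each.
If it is under cup 4 (prior 2/19): the dealer has 3 equally likely choices, so probability 1/3; weight (2/19)·(1/3) = 2/57.
If it is under cup 5 (prior 3/19): the dealer opened cup 5, so this case is ruled out; weight (3/19)·0 = 0.
The weights sum to 29/114.
So P(the pea under cup 1 | the dealer opened cup 5) = (3/38) / (29/114) = 9/29.

9/29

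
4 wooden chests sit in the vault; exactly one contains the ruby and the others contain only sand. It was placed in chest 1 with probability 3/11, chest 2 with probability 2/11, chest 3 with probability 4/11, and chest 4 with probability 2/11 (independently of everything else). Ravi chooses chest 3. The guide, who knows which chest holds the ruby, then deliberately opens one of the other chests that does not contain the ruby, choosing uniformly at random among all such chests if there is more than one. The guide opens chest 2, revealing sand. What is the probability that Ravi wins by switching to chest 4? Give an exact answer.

Apply Bayes' rule, conditioning on where the ruby actually is.
If it is in chest 1 (prior 3/11): the guide has 2 equally likely choices, so probability 1/2; weight (3/11)·(1/2) = 3/22.
If it is in chest 2 (prior 2/11): the guide opened chest 2, so this case is ruled out; weight (2/11)·0 = 0.
If it is in chest 3 (prior 4/11): the guide has 3 equally likely choices, so probability 1/3; weight (4/11)·(1/3) = 4/33.
If it is in chest 4 (prior 2/11): the guide has 2 equally likely choices, so probability 1/2; weight (2/11)·(1/2) = 1/11.
The weights sum to 23/66.
So P(the ruby in chest 4 | the guide opened chest 2) = (1/11) / (23/66) = 6/23.

6/23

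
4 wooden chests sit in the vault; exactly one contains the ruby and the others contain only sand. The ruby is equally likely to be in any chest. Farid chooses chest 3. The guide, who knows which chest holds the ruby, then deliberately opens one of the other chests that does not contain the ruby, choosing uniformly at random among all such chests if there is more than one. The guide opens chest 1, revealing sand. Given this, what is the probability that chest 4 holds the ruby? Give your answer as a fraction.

3/8

Consider each possible location of the ruby in turn.
If it is in chest 1 (prior 1/4): the guide opened chest 1, so this case is ruled out; weight (1/4)·0 = 0.
If it is in either of chests 2 and 4 (prior 1/4 each): the guide has 2 equally likely choices, so probability 1/2; weight (1/4)·(1/2) = 1/8 each.
If it is in chest 3 (prior 1/4): the guide has 3 equally likely choices, so probability 1/3; weight (1/4)·(1/3) = 1/12.
The weights sum to 1/3.
So P(the ruby in chest 4 | the guide opened chest 1) = (1/8) / (1/3) = 3/8.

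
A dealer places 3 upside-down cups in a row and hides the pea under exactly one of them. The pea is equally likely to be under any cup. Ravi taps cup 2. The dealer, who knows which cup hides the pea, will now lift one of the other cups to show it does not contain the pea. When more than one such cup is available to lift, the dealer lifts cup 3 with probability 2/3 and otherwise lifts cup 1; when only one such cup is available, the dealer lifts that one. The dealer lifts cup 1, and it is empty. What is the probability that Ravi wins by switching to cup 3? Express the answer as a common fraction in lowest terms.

3/4

Consider each possible location of the pea in turn.
If it is under cup 1 (prior 1/3): the dealer opened cup 1, so this case is ruled out; weight (1/3)·0 = 0.
If it is under cup 2 (prior 1/3): cup 3 is available but not opened, probability 1/3; weight (1/3)·(1/3) = 1/9.
If it is under cup 3 (prior 1/3): only cup 1 is available, probability 1; weight (1/3)·1 = 1/3.
The weights sum to 4/9.
So P(the pea under cup 3 | the dealer opened cup 1) = (1/3) / (4/9) = 3/4.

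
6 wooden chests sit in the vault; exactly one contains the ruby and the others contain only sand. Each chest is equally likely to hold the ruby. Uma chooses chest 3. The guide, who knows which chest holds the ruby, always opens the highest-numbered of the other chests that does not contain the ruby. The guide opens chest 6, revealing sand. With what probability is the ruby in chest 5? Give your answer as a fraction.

Condition on the true location of the ruby.
If it is in any of chests 1, 2, 3, 4, and 5 (prior 1/6 each): chest 6 is the highest-numbered option available, probability 1; weight (1/6)·1 = 1/6 each.
If it is in chest 6 (prior 1/6): the guide opened chest 6, so this case is ruled out; weight (1/6)·0 = 0.
The weights sum to 5/6.
So P(the ruby in chest 5 | the guide opened chest 6) = (1/6) / (5/6) = 1/5.

1/5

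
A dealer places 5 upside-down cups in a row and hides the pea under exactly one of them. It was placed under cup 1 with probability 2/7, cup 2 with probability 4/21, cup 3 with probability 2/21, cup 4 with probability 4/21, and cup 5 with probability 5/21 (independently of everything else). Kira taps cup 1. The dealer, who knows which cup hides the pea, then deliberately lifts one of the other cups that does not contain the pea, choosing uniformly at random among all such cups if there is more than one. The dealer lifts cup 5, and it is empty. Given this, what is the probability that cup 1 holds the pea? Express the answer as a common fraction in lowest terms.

9/29

Apply Bayes' rule, conditioning on where the pea actually is.
If it is under cup 1 (prior 2/7): the dealer has 4 equally likely choices, so probability 1/4; weight (2/7)·(1/4) = 1/14.
If it is under either of cups 2 and 4 (prior 4/21 each): the dealer has 3 equally likely choices, so probability 1/3; weight (4/21)·(1/3) = 4/63 each.
If it is under cup 3 (prior 2/21): the dealer has 3 equally likely choices, so probability 1/3; weight (2/21)·(1/3) = 2/63.
If it is under cup 5 (prior 5/21): the dealer opened cup 5, so this case is ruled out; weight (5/21)·0 = 0.
The weights sum to 29/126.
So P(the pea under cup 1 | the dealer opened cup 5) = (1/14) / (29/126) = 9/29.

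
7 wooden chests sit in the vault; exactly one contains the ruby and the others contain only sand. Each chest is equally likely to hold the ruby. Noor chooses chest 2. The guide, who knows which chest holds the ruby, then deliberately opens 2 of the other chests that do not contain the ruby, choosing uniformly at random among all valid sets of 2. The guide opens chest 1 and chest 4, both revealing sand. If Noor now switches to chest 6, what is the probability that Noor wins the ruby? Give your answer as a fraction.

Condition on the true location of the ruby.
If it is in either of chests 1 and 4 (prior 1/7 each): that chest was opened and seen not to hold the prize — ruled out; weight (1/7)·0 = 0 each.
If it is in chest 2 (prior 1/7): the guide has 15 equally likely choices, so probability 1/15; weight (1/7)·(1/15) = 1/105.
If it is in any of chests 3, 5, 6, and 7 (prior 1/7 each): the guide has 10 equally likely choices, so probability 1/10; weight (1/7)·(1/10) = 1/70 each.
The weights sum to 1/15.
So P(the ruby in chest 6 | the guide opened chest 1 and chest 4) = (1/70) / (1/15) = 3/14.

3/14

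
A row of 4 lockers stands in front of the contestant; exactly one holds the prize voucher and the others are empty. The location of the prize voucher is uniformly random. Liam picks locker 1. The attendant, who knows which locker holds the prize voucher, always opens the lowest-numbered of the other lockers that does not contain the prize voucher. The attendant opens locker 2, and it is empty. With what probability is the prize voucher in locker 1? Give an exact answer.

Apply Bayes' rule, conditioning on where the prize voucher actually is.
If it is in any of lockers 1, 3, and 4 (prior 1/4 each): locker 2 is the lowest-numbered option available, probability 1; weight (1/4)·1 = 1/4 each.
If it is in locker 2 (prior 1/4): the attendant opened locker 2, so this case is ruled out; weight (1/4)·0 = 0.
The weights sum to 3/4.
So P(the prize voucher in locker 1 | the attendant opened locker 2) = (1/4) / (3/4) = 1/3.

1/3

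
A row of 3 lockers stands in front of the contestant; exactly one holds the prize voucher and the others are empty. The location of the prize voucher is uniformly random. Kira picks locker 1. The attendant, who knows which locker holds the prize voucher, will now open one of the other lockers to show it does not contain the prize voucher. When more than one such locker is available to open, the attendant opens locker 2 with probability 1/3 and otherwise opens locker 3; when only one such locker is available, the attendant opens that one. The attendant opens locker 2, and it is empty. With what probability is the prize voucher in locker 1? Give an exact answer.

1/4

Apply Bayes' rule, conditioning on where the prize voucher actually is.
If it is in locker 1 (prior 1/3): locker 2 is available, opened with probability 1/3; weight (1/3)·(1/3) = 1/9.
If it is in locker 2 (prior 1/3): the attendant opened locker 2, so this case is ruled out; weight (1/3)·0 = 0.
If it is in locker 3 (prior 1/3): only locker 2 is available, probability 1; weight (1/3)·1 = 1/3.
The weights sum to 4/9.
So P(the prize voucher in locker 1 | the attendant opened locker 2) = (1/9) / (4/9) = 1/4.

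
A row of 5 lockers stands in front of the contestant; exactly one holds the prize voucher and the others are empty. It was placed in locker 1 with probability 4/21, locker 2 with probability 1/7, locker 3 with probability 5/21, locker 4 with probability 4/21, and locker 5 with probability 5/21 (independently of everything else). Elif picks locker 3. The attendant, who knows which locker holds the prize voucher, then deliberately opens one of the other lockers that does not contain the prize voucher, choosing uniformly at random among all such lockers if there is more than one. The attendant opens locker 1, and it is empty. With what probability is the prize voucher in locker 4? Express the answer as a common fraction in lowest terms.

16/63

Condition on the true location of the prize voucher.
If it is in locker 1 (prior 4/21): the attendant opened locker 1, so this case is ruled out; weight (4/21)·0 = 0.
If it is in locker 2 (prior 1/7): the attendant has 3 equally likely choices, so probability 1/3; weight (1/7)·(1/3) = 1/21.
If it is in locker 3 (prior 5/21): the attendant has 4 equally likely choices, so probability 1/4; weight (5/21)·(1/4) = 5/84.
If it is in locker 4 (prior 4/21): the attendant has 3 equally likely choices, so probability 1/3; weight (4/21)·(1/3) = 4/63.
If it is in locker 5 (prior 5/21): the attendant has 3 equally likely choices, so probability 1/3; weight (5/21)·(1/3) = 5/63.
The weights sum to 1/4.
So P(the prize voucher in locker 4 | the attendant opened locker 1) = (4/63) / (1/4) = 16/63.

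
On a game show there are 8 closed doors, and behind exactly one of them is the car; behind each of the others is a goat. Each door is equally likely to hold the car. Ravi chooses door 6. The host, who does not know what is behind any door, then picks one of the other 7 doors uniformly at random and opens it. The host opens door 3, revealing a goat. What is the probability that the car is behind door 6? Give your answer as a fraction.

Condition on the true location of the car.
If it is behind any of doors 1, 2, 4, 5, 6, 7, and 8 (prior 1/8 each): the host picks door 3 with probability 1/7 regardless, and it is not the prize; weight (1/8)·(1/7) = 1/56 each.
If it is behind door 3 (prior 1/8): the host opened door 3, so this case is ruled out; weight (1/8)·0 = 0.
The weights sum to 1/8.
So P(the car behind door 6 | the host opened door 3) = (1/56) / (1/8) = 1/7.

1/7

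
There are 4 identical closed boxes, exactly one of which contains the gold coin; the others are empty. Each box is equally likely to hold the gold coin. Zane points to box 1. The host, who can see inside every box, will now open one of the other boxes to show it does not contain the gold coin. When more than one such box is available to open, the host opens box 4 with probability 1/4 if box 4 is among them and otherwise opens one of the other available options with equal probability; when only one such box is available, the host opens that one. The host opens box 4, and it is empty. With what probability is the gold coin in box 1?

Consider each possible location of the gold coin in turn.
If it is in any of boxes 1, 2, and 3 (prior 1/4 each): box 4 is available, opened with probability 1/4; weight (1/4)·(1/4) = 1/16 each.
If it is in box 4 (prior 1/4): the host opened box 4, so this case is ruled out; weight (1/4)·0 = 0.
The weights sum to 3/16.
So P(the gold coin in box 1 | the host opened box 4) = (1/16) / (3/16) = 1/3.

1/3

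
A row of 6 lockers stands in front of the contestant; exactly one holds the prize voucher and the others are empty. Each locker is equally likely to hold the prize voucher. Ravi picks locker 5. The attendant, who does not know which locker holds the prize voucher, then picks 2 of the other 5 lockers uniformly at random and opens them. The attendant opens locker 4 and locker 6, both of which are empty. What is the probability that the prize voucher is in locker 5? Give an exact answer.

Because the attendant chose which lockers to open without knowing where the prize voucher is, the choice is independent of the prize location. Learning that none of the 2 opened lockers holds the prize voucher simply rules out those 2 locations and leaves the remaining 4 lockers still equally likely by symmetry.
So P(the prize voucher in locker 5) = 1/4.

1/4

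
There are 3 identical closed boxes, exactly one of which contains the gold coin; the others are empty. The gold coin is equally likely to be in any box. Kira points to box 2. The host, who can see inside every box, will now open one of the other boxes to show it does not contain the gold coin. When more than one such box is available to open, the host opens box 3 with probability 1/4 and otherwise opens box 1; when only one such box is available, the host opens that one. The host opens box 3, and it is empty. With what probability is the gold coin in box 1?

4/5

Condition on the true location of the gold coin.
If it is in box 1 (prior 1/3): only box 3 is available, probability 1; weight (1/3)·1 = 1/3.
If it is in box 2 (prior 1/3): box 3 is available, opened with probability 1/4; weight (1/3)·(1/4) = 1/12.
If it is in box 3 (prior 1/3): the host opened box 3, so this case is ruled out; weight (1/3)·0 = 0.
The weights sum to 5/12.
So P(the gold coin in box 1 | the host opened box 3) = (1/3) / (5/12) = 4/5.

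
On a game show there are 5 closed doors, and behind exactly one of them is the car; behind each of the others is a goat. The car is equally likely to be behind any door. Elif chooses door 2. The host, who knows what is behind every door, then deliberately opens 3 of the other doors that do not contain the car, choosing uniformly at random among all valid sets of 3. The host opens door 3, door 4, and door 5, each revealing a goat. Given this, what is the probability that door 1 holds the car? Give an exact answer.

Apply Bayes' rule, conditioning on where the car actually is.
If it is behind door 1 (prior 1/5): the host has no choice, probability 1; weight (1/5)·1 = 1/5.
If it is behind door 2 (prior 1/5): the host has 4 equally likely choices, so probability 1/4; weight (1/5)·(1/4) = 1/20.
If it is behind any of doors 3, 4, and 5 (prior 1/5 each): that door was opened and seen not to hold the prize — ruled out; weight (1/5)·0 = 0 each.
The weights sum to 1/4.
So P(the car behind door 1 | the host opened door 3, door 4, and door 5) = (1/5) / (1/4) = 4/5.

4/5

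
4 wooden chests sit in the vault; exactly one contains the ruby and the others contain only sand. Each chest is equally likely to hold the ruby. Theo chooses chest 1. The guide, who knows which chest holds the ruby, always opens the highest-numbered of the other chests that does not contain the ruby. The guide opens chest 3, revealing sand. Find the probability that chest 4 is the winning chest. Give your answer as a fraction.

Condition on the true location of the ruby.
If it is in either of chests 1 and 2 (prior 1/4 each): the guide would have opened chest 4 instead, probability 0; weight (1/4)·0 = 0 each.
If it is in chest 3 (prior 1/4): the guide opened chest 3, so this case is ruled out; weight (1/4)·0 = 0.
If it is in chest 4 (prior 1/4): chest 3 is the highest-numbered option available, probability 1; weight (1/4)·1 = 1/4.
The weights sum to 1/4.
So P(the ruby in chest 4 | the guide opened chest 3) = (1/4) / (1/4) = 1.

1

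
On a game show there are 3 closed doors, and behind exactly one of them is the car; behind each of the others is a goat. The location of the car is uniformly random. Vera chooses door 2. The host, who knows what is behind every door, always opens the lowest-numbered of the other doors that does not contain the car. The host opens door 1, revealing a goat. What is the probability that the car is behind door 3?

Apply Bayes' rule, conditioning on where the car actually is.
If it is behind door 1 (prior 1/3): the host opened door 1, so this case is ruled out; weight (1/3)·0 = 0.
If it is behind either of doors 2 and 3 (prior 1/3 each): door 1 is the lowest-numbered option available, probability 1; weight (1/3)·1 = 1/3 each.
The weights sum to 2/3.
So P(the car behind door 3 | the host opened door 1) = (1/3) / (2/3) = 1/2.

1/2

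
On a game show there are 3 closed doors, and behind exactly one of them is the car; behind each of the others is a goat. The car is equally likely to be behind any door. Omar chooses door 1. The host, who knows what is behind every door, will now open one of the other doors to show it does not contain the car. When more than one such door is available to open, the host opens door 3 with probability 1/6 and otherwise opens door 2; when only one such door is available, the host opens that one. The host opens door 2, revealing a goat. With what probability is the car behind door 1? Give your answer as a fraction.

5/11

Apply Bayes' rule, conditioning on where the car actually is.
If it is behind door 1 (prior 1/3): door 3 is available but not opened, probability 5/6; weight (1/3)·(5/6) = 5/18.
If it is behind door 2 (prior 1/3): the host opened door 2, so this case is ruled out; weight (1/3)·0 = 0.
If it is behind door 3 (prior 1/3): only door 2 is available, probability 1; weight (1/3)·1 = 1/3.
The weights sum to 11/18.
So P(the car behind door 1 | the host opened door 2) = (5/18) / (11/18) = 5/11.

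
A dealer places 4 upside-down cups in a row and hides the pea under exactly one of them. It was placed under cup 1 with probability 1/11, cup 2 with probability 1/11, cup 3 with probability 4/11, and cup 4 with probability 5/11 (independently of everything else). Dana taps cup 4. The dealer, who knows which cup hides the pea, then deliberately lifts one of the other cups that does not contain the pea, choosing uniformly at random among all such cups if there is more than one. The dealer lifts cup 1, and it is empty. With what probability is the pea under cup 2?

3/25

Apply Bayes' rule, conditioning on where the pea actually is.
If it is under cup 1 (prior 1/11): the dealer opened cup 1, so this case is ruled out; weight (1/11)·0 = 0.
If it is under cup 2 (prior 1/11): the dealer has 2 equally likely choices, so probability 1/2; weight (1/11)·(1/2) = 1/22.
If it is under cup 3 (prior 4/11): the dealer has 2 equally likely choices, so probability 1/2; weight (4/11)·(1/2) = 2/11.
If it is under cup 4 (prior 5/11): the dealer has 3 equally likely choices, so probability 1/3; weight (5/11)·(1/3) = 5/33.
The weights sum to 25/66.
So P(the pea under cup 2 | the dealer opened cup 1) = (1/22) / (25/66) = 3/25.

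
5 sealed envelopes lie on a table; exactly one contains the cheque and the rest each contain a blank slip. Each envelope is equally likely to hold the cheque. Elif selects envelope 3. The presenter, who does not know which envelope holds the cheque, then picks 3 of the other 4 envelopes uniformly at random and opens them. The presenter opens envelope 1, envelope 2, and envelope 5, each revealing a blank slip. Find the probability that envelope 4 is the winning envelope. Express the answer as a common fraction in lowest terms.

Apply Bayes' rule, conditioning on where the cheque actually is.
If it is in any of envelopes 1, 2, and 5 (prior 1/5 each): that envelope was opened and seen not to hold the prize — ruled out; weight (1/5)·0 = 0 each.
If it is in either of envelopes 3 and 4 (prior 1/5 each): the presenter picks exactly this set with probability 1/4 regardless, and none is the prize; weight (1/5)·(1/4) = 1/20 each.
The weights sum to 1/10.
So P(the cheque in envelope 4 | the presenter opened envelope 1, envelope 2, and envelope 5) = (1/20) / (1/10) = 1/2.

1/2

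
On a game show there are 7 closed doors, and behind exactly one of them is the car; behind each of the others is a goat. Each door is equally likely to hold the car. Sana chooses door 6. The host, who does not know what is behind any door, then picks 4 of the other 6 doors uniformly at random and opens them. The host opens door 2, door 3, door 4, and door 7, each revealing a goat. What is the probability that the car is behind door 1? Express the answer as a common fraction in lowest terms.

Because the host chose which doors to open without knowing where the car is, the choice is independent of the prize location. Learning that none of the 4 opened doors holds the car simply rules out those 4 locations and leaves the remaining 3 doors still equally likely by symmetry.
So P(the car behind door 1) = 1/3.

1/3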